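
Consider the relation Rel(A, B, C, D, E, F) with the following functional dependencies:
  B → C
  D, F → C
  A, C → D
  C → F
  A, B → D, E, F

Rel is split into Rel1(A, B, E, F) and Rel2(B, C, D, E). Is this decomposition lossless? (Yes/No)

The shared attributes are {B, E} and {B, E}⁺ = {B, C, E, F}.
The closure covers neither Rel1 nor Rel2 entirely; the join is not lossless.

No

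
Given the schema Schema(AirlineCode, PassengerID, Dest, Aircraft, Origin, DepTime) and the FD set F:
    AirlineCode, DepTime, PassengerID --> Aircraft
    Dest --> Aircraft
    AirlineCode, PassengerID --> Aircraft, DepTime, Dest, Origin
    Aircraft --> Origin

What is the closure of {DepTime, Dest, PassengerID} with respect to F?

Start with {DepTime, Dest, PassengerID}.
Dest --> Aircraft applies; add {Aircraft} → now {Aircraft, DepTime, Dest, PassengerID}.
Aircraft --> Origin applies; add {Origin} → now {Aircraft, DepTime, Dest, Origin, PassengerID}.
No further FD applies.

{Aircraft, DepTime, Dest, Origin, PassengerID}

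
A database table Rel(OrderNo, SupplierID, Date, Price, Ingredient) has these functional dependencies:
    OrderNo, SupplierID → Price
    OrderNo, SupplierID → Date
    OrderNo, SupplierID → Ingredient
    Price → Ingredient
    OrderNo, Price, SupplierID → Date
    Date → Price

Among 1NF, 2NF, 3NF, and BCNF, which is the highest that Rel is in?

Candidate key: {OrderNo, SupplierID}. Prime attributes: {OrderNo, SupplierID}.
For Price → Ingredient we have {Price}⁺ = {Ingredient, Price}; {Price} is not a superkey, so BCNF fails.
Because {Ingredient} is non-prime and the left side of Price → Ingredient is not a superkey, the relation is not in 3NF.
No proper subset of a key has a non-prime attribute in its closure, so there is no partial dependency; 2NF holds.

2NF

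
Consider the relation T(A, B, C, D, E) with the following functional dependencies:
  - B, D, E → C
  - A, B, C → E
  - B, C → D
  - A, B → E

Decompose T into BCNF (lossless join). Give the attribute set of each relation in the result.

{A, B, D}; {A, B, E}; {B, C, D}; {B, C, E}

Candidate keys of the original relation: {A, B, C}, {A, B, D}.
In {A, B, C, D, E}, {B, D, E} is not a superkey ({B, D, E}⁺ restricted to this set is {B, C, D, E}), so split on B, D, E → C into {B, C, D, E} and {A, B, D, E}.
In {B, C, D, E}, {B, C} is not a superkey ({B, C}⁺ restricted to this set is {B, C, D}), so split on B, C → D into {B, C, D} and {B, C, E}.
{B, C, D}: every determinant is a superkey — BCNF.
{B, C, E}: every determinant is a superkey — BCNF.
In {A, B, D, E}, {A, B} is not a superkey ({A, B}⁺ restricted to this set is {A, B, E}), so split on A, B → E into {A, B, E} and {A, B, D}.
{A, B, E}: every determinant is a superkey — BCNF.
{A, B, D}: every determinant is a superkey — BCNF.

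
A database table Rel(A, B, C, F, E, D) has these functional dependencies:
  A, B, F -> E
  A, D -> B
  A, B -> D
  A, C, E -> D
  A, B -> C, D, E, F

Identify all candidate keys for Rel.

No FD produces {A}, so it must be in every candidate key.
{A, B}⁺ = {A, B, C, D, E, F}, which is every attribute, so {A, B} is a candidate key.
{A, D}⁺ = {A, B, C, D, E, F}, which is every attribute, so {A, D} is a candidate key.
{A, C, E}⁺ = {A, B, C, D, E, F}, which is every attribute, so {A, C, E} is a candidate key.
Any other superkey properly contains one of these, so there are no further candidate keys.

{A, B}, {A, C, E}, {A, D}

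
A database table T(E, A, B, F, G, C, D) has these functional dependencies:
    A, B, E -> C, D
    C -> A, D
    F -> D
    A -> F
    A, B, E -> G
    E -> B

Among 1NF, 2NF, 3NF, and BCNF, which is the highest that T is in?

Candidate keys: {A, E}, {C, E}. Prime attributes: {A, C, E}.
For C -> A, D we have {C}⁺ = {A, C, D, F}; {C} is not a superkey, so BCNF fails.
C -> A, D determines the non-prime attribute {D} from a non-superkey — 3NF is violated.
The proper key subset {A} of {A, E} determines non-prime {D, F}, so the relation is not even in 2NF.

1NF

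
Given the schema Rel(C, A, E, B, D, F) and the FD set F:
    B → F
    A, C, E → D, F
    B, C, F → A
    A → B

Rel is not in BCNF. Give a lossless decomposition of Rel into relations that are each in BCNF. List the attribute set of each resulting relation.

Candidate keys of the original relation: {A, C, E}, {B, C, E}.
{A, B, C, D, E, F}: {B} determines {B, F} here but is not a superkey — split on B → F, giving {B, F} and {A, B, C, D, E}.
{B, F} is in BCNF.
{A, B, C, D, E}: {A} determines {A, B} here but is not a superkey — split on A → B, giving {A, B} and {A, C, D, E}.
{A, B} is in BCNF.
{A, C, D, E} is in BCNF.

{A, B}; {A, C, D, E}; {B, F}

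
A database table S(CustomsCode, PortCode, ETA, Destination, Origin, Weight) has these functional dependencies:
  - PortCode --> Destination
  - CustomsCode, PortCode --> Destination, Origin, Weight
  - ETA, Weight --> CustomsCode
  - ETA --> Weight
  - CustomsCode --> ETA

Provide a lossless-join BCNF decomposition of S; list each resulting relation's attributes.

{CustomsCode, ETA, Weight}; {Destination, PortCode}; {ETA, Origin, PortCode}

Candidate keys of the original relation: {CustomsCode, PortCode}, {ETA, PortCode}.
{CustomsCode, Destination, ETA, Origin, PortCode, Weight}: {PortCode} determines {Destination, PortCode} here but is not a superkey — split on PortCode --> Destination, giving {Destination, PortCode} and {CustomsCode, ETA, Origin, PortCode, Weight}.
{Destination, PortCode} has no BCNF violation.
{CustomsCode, ETA, Origin, PortCode, Weight}: {ETA, Weight} determines {CustomsCode, ETA, Weight} here but is not a superkey — split on ETA, Weight --> CustomsCode, giving {CustomsCode, ETA, Weight} and {ETA, Origin, PortCode, Weight}.
{CustomsCode, ETA, Weight} has no BCNF violation.
{ETA, Origin, PortCode, Weight}: {ETA} determines {ETA, Weight} here but is not a superkey — split on ETA --> Weight, giving {ETA, Weight} and {ETA, Origin, PortCode}.
{ETA, Weight} has no BCNF violation.
{ETA, Origin, PortCode} has no BCNF violation.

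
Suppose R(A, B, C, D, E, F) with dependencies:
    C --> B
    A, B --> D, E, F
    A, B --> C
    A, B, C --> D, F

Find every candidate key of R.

No FD produces {A}, so it must be in every candidate key.
Closure of {A, B} is {A, B, C, D, E, F}, the whole schema; {A, B} is a candidate key.
Closure of {A, C} is {A, B, C, D, E, F}, the whole schema; {A, C} is a candidate key.
No proper subset of any of these is a key, and no other minimal superkey exists.

{A, B}, {A, C}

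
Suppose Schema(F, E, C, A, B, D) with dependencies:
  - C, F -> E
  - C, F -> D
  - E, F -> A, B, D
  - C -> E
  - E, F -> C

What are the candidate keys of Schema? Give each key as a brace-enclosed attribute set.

{F} never appears on the right of any FD, so every key must include it.
{C, F}⁺ = {A, B, C, D, E, F}, which is every attribute, so {C, F} is a candidate key.
{E, F}⁺ = {A, B, C, D, E, F}, which is every attribute, so {E, F} is a candidate key.
No proper subset of any of these is a key, and no other minimal superkey exists.

{C, F}, {E, F}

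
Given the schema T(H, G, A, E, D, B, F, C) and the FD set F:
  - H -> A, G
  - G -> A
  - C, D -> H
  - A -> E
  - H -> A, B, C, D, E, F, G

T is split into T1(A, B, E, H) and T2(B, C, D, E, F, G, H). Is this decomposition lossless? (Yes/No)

Yes

The shared attributes are {B, E, H} and {B, E, H}⁺ = {A, B, C, D, E, F, G, H}.
This includes all of T1, so the common attributes are a superkey of T1 — the join is lossless.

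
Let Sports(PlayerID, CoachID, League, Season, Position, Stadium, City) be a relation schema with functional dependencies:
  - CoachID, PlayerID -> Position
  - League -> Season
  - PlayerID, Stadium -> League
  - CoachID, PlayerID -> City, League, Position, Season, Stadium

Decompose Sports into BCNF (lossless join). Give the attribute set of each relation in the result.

{City, CoachID, PlayerID, Position, Stadium}; {League, PlayerID, Stadium}; {League, Season}

Candidate key of the original relation: {CoachID, PlayerID}.
In {City, CoachID, League, PlayerID, Position, Season, Stadium}, {League} is not a superkey ({League}⁺ restricted to this set is {League, Season}), so split on League -> Season into {League, Season} and {City, CoachID, League, PlayerID, Position, Stadium}.
{League, Season} has no BCNF violation.
In {City, CoachID, League, PlayerID, Position, Stadium}, {PlayerID, Stadium} is not a superkey ({PlayerID, Stadium}⁺ restricted to this set is {League, PlayerID, Stadium}), so split on PlayerID, Stadium -> League into {League, PlayerID, Stadium} and {City, CoachID, PlayerID, Position, Stadium}.
{League, PlayerID, Stadium} has no BCNF violation.
{City, CoachID, PlayerID, Position, Stadium} has no BCNF violation.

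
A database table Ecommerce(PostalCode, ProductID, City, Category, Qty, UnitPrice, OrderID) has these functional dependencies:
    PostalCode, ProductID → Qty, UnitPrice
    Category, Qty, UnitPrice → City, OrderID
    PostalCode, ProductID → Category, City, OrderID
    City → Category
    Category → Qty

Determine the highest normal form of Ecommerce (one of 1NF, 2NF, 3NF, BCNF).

2NF

Candidate key: {PostalCode, ProductID}. Prime attributes: {PostalCode, ProductID}.
Category, Qty, UnitPrice → City, OrderID breaks BCNF: {Category, Qty, UnitPrice}⁺ = {Category, City, OrderID, Qty, UnitPrice}, so {Category, Qty, UnitPrice} is not a superkey.
Category, Qty, UnitPrice → City, OrderID has non-prime {City, OrderID} on the right and a non-superkey on the left, so 3NF fails.
Checking every proper subset of each key, none determines a non-prime attribute — 2NF is satisfied.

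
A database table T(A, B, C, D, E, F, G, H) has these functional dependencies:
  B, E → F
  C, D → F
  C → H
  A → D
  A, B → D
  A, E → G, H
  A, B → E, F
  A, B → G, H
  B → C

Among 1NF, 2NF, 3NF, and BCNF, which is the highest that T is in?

Candidate key: {A, B}. Prime attributes: {A, B}.
B, E → F breaks BCNF: {B, E}⁺ = {B, C, E, F, H}, so {B, E} is not a superkey.
Because {F} is non-prime and the left side of B, E → F is not a superkey, the relation is not in 3NF.
{A} is a proper subset of the key {A, B}, and {A}⁺ contains the non-prime attribute {D} — a partial dependency, so 2NF is violated.

1NF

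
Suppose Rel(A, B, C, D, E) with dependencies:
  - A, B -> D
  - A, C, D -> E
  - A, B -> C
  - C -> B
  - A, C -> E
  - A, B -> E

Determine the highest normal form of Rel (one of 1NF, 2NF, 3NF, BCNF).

Candidate keys: {A, B}, {A, C}. Prime attributes: {A, B, C}.
C -> B: {C}⁺ = {B, C}, which is not all of the attributes, so the left side is not a superkey — BCNF is violated.
But every attribute on its right side ({B}) is prime, and the same holds for every other non-superkey FD, so 3NF still holds.

3NF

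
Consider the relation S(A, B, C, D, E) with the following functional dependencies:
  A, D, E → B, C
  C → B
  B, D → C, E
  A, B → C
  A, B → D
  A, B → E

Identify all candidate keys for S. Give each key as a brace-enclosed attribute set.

Attributes never on any right-hand side: {A} — every candidate key must contain it.
Closure of {A, B} is {A, B, C, D, E}, the whole schema; {A, B} is a candidate key.
Closure of {A, C} is {A, B, C, D, E}, the whole schema; {A, C} is a candidate key.
Closure of {A, D, E} is {A, B, C, D, E}, the whole schema; {A, D, E} is a candidate key.
Any other superkey properly contains one of these, so there are no further candidate keys.

{A, B}, {A, C}, {A, D, E}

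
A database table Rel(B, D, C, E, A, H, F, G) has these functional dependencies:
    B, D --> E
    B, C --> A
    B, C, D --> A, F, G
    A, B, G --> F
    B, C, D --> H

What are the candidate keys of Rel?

{B, C, D}

{B, C, D} never appear on the right of any FD, so every key must include all of them.
{B, C, D} is a candidate key since {B, C, D}⁺ = {A, B, C, D, E, F, G, H} covers every attribute.
No smaller or unrelated set reaches every attribute, so there are no other keys.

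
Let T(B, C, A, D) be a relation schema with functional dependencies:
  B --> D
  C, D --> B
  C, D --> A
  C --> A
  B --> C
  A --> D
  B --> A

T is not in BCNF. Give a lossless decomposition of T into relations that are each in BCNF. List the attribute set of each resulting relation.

Candidate keys of the original relation: {B}, {C}.
{A, B, C, D}: {A} determines {A, D} here but is not a superkey — split on A --> D, giving {A, D} and {A, B, C}.
{A, D} has no BCNF violation.
{A, B, C} has no BCNF violation.

{A, B, C}; {A, D}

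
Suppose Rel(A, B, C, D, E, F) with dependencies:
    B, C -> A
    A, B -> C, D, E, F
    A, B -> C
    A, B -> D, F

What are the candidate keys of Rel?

{A, B}, {B, C}

No FD produces {B}, so it must be in every candidate key.
{A, B}⁺ = {A, B, C, D, E, F} — all of the relation — so {A, B} is a candidate key.
{B, C}⁺ = {A, B, C, D, E, F} — all of the relation — so {B, C} is a candidate key.
These are minimal and exhaustive — every other superkey contains one of them.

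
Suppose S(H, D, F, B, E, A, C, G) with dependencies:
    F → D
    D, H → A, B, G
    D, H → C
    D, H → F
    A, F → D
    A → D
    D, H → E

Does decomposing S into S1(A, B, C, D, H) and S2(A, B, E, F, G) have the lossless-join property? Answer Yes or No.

The shared attributes are {A, B} and {A, B}⁺ = {A, B, D}.
S1 ⊄ {A, B, D} and S2 ⊄ {A, B, D}, so the split is lossy.

No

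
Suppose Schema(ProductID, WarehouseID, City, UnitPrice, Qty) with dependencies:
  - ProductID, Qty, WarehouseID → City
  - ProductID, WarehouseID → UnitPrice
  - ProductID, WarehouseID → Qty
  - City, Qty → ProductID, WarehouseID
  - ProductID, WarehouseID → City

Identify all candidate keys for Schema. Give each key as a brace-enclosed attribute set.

{City, Qty}, {ProductID, WarehouseID}

{City, Qty} is a candidate key since {City, Qty}⁺ = {City, ProductID, Qty, UnitPrice, WarehouseID} covers every attribute.
{ProductID, WarehouseID} is a candidate key since {ProductID, WarehouseID}⁺ = {City, ProductID, Qty, UnitPrice, WarehouseID} covers every attribute.
No proper subset of any of these is a key, and no other minimal superkey exists.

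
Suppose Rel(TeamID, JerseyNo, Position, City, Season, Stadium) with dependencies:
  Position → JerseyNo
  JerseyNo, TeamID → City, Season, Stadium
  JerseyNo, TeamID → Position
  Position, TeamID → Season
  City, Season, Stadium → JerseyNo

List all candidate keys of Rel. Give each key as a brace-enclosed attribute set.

{City, Season, Stadium, TeamID}, {JerseyNo, TeamID}, {Position, TeamID}

{TeamID} never appears on the right of any FD, so every key must include it.
Closure of {JerseyNo, TeamID} is {City, JerseyNo, Position, Season, Stadium, TeamID}, the whole schema; {JerseyNo, TeamID} is a candidate key.
Closure of {Position, TeamID} is {City, JerseyNo, Position, Season, Stadium, TeamID}, the whole schema; {Position, TeamID} is a candidate key.
Closure of {City, Season, Stadium, TeamID} is {City, JerseyNo, Position, Season, Stadium, TeamID}, the whole schema; {City, Season, Stadium, TeamID} is a candidate key.
No proper subset of any of these is a key, and no other minimal superkey exists.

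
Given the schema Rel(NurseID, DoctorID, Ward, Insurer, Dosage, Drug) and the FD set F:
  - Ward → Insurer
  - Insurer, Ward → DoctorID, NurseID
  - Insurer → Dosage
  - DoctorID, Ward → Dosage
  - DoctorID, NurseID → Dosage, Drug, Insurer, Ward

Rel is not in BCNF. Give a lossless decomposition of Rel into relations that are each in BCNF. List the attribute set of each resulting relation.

Candidate keys of the original relation: {DoctorID, NurseID}, {Ward}.
In {DoctorID, Dosage, Drug, Insurer, NurseID, Ward}, {Insurer} is not a superkey ({Insurer}⁺ restricted to this set is {Dosage, Insurer}), so split on Insurer → Dosage into {Dosage, Insurer} and {DoctorID, Drug, Insurer, NurseID, Ward}.
{Dosage, Insurer} has no BCNF violation.
{DoctorID, Drug, Insurer, NurseID, Ward} has no BCNF violation.

{DoctorID, Drug, Insurer, NurseID, Ward}; {Dosage, Insurer}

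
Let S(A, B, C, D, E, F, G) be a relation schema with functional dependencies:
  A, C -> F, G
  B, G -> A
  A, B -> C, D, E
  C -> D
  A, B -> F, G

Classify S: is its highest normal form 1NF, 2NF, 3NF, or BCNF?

Candidate keys: {A, B}, {B, G}. Prime attributes: {A, B, G}.
For A, C -> F, G we have {A, C}⁺ = {A, C, D, F, G}; {A, C} is not a superkey, so BCNF fails.
A, C -> F, G has non-prime {F} on the right and a non-superkey on the left, so 3NF fails.
Checking every proper subset of each key, none determines a non-prime attribute — 2NF is satisfied.

2NF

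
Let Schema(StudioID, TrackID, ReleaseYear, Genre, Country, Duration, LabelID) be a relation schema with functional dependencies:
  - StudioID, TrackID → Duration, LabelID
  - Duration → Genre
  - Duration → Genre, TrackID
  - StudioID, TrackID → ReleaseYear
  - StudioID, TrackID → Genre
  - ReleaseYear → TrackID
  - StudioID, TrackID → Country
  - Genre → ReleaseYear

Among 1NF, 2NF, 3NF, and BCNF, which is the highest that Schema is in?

Candidate keys: {Duration, StudioID}, {Genre, StudioID}, {ReleaseYear, StudioID}, {StudioID, TrackID}. Prime attributes: {Duration, Genre, ReleaseYear, StudioID, TrackID}.
For Duration → Genre we have {Duration}⁺ = {Duration, Genre, ReleaseYear, TrackID}; {Duration} is not a superkey, so BCNF fails.
Its right-hand attributes {Genre} are all prime, as are those of every other non-superkey FD — the relation is in 3NF.

3NF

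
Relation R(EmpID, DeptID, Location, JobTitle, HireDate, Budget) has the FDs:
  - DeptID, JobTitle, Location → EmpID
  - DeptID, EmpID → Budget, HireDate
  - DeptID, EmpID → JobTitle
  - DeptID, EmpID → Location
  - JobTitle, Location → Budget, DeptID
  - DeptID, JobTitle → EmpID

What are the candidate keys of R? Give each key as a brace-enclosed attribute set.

Closure of {DeptID, EmpID} is {Budget, DeptID, EmpID, HireDate, JobTitle, Location}, the whole schema; {DeptID, EmpID} is a candidate key.
Closure of {DeptID, JobTitle} is {Budget, DeptID, EmpID, HireDate, JobTitle, Location}, the whole schema; {DeptID, JobTitle} is a candidate key.
Closure of {JobTitle, Location} is {Budget, DeptID, EmpID, HireDate, JobTitle, Location}, the whole schema; {JobTitle, Location} is a candidate key.
These are minimal and exhaustive — every other superkey contains one of them.

{DeptID, EmpID}, {DeptID, JobTitle}, {JobTitle, Location}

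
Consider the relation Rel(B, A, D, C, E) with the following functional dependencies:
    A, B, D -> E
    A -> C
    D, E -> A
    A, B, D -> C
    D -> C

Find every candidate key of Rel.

Attributes never on any right-hand side: {B, D} — every candidate key must contain all of them.
{A, B, D}⁺ = {A, B, C, D, E}, which is every attribute, so {A, B, D} is a candidate key.
{B, D, E}⁺ = {A, B, C, D, E}, which is every attribute, so {B, D, E} is a candidate key.
These are minimal and exhaustive — every other superkey contains one of them.

{A, B, D}, {B, D, E}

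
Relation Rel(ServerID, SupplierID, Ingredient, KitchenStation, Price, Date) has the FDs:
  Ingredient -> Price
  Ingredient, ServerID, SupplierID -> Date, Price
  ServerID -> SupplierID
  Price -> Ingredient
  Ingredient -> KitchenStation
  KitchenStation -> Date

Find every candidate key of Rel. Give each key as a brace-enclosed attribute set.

{Ingredient, ServerID}, {Price, ServerID}

Attributes never on any right-hand side: {ServerID} — every candidate key must contain it.
{Ingredient, ServerID}⁺ = {Date, Ingredient, KitchenStation, Price, ServerID, SupplierID} — all of the relation — so {Ingredient, ServerID} is a candidate key.
{Price, ServerID}⁺ = {Date, Ingredient, KitchenStation, Price, ServerID, SupplierID} — all of the relation — so {Price, ServerID} is a candidate key.
No proper subset of any of these is a key, and no other minimal superkey exists.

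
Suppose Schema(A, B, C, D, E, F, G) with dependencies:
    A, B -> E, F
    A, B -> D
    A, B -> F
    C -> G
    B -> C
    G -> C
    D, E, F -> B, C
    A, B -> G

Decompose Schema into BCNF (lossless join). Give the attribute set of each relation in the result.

{A, D, E, F}; {B, C}; {B, D, E, F}; {C, G}

Candidate keys of the original relation: {A, B}, {A, D, E, F}.
Within {A, B, C, D, E, F, G}: {C}⁺ ∩ {A, B, C, D, E, F, G} = {C, G}, not the whole set, so C -> G violates BCNF; decompose into {C, G} and {A, B, C, D, E, F}.
{C, G}: every determinant is a superkey — BCNF.
Within {A, B, C, D, E, F}: {B}⁺ ∩ {A, B, C, D, E, F} = {B, C}, not the whole set, so B -> C violates BCNF; decompose into {B, C} and {A, B, D, E, F}.
{B, C}: every determinant is a superkey — BCNF.
Within {A, B, D, E, F}: {D, E, F}⁺ ∩ {A, B, D, E, F} = {B, D, E, F}, not the whole set, so D, E, F -> B violates BCNF; decompose into {B, D, E, F} and {A, D, E, F}.
{B, D, E, F}: every determinant is a superkey — BCNF.
{A, D, E, F}: every determinant is a superkey — BCNF.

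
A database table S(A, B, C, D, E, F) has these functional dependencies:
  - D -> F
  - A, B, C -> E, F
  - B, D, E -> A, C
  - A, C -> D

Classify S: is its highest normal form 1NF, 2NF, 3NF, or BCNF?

1NF

Candidate keys: {A, B, C}, {B, D, E}. Prime attributes: {A, B, C, D, E}.
D -> F breaks BCNF: {D}⁺ = {D, F}, so {D} is not a superkey.
Because {F} is non-prime and the left side of D -> F is not a superkey, the relation is not in 3NF.
Since {A, C} ⊂ {A, B, C} and {A, C}⁺ ⊇ {F} with {F} non-prime, there is a partial dependency; 2NF fails.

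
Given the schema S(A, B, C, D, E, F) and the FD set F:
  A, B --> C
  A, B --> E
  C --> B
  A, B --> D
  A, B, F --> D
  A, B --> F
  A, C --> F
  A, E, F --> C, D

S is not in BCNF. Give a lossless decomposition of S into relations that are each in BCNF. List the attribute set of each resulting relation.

{A, C, D, E, F}; {B, C}

Candidate keys of the original relation: {A, B}, {A, C}, {A, E, F}.
In {A, B, C, D, E, F}, {C} is not a superkey ({C}⁺ restricted to this set is {B, C}), so split on C --> B into {B, C} and {A, C, D, E, F}.
{B, C} has no BCNF violation.
{A, C, D, E, F} has no BCNF violation.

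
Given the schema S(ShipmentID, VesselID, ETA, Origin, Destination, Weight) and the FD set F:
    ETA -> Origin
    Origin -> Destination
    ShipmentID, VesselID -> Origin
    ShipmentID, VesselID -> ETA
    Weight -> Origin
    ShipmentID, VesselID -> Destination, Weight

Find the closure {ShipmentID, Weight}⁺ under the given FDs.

{Destination, Origin, ShipmentID, Weight}

Start with {ShipmentID, Weight}.
Weight -> Origin applies; add {Origin} → now {Origin, ShipmentID, Weight}.
Origin -> Destination applies; add {Destination} → now {Destination, Origin, ShipmentID, Weight}.
No further FD applies.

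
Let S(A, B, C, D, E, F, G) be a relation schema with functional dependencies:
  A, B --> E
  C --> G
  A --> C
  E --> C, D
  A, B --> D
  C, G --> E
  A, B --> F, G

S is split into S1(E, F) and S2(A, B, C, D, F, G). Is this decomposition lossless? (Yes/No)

No

Common attributes: {F}; their closure is {F}.
S1 ⊄ {F} and S2 ⊄ {F}, so the split is lossy.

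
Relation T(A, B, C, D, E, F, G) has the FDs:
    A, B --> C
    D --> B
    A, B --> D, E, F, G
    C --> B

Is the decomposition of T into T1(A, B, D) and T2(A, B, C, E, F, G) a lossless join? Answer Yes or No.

Common attributes: {A, B}; their closure is {A, B, C, D, E, F, G}.
T1 is contained in that closure, so T1 ∩ T2 --> T1 holds and the join is lossless.

Yes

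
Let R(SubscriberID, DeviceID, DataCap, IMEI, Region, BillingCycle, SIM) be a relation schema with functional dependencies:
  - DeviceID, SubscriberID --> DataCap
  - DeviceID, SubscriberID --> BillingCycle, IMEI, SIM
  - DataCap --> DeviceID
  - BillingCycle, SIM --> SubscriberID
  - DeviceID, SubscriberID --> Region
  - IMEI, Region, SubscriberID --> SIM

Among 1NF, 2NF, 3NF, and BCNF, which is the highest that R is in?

3NF

Candidate keys: {BillingCycle, DataCap, SIM}, {BillingCycle, DeviceID, SIM}, {DataCap, SubscriberID}, {DeviceID, SubscriberID}. Prime attributes: {BillingCycle, DataCap, DeviceID, SIM, SubscriberID}.
DataCap --> DeviceID breaks BCNF: {DataCap}⁺ = {DataCap, DeviceID}, so {DataCap} is not a superkey.
But every attribute on its right side ({DeviceID}) is prime, and the same holds for every other non-superkey FD, so 3NF still holds.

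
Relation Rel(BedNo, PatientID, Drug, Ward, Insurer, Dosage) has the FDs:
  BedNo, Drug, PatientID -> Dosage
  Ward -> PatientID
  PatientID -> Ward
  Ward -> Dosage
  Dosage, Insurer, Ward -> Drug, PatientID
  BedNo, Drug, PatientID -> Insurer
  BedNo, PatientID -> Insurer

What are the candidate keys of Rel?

No FD produces {BedNo}, so it must be in every candidate key.
{BedNo, PatientID} is a candidate key since {BedNo, PatientID}⁺ = {BedNo, Dosage, Drug, Insurer, PatientID, Ward} covers every attribute.
{BedNo, Ward} is a candidate key since {BedNo, Ward}⁺ = {BedNo, Dosage, Drug, Insurer, PatientID, Ward} covers every attribute.
These are minimal and exhaustive — every other superkey contains one of them.

{BedNo, PatientID}, {BedNo, Ward}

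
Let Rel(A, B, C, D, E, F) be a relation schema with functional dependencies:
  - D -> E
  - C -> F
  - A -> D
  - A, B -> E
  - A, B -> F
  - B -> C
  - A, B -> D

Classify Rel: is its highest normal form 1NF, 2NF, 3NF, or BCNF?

1NF

Candidate key: {A, B}. Prime attributes: {A, B}.
D -> E breaks BCNF: {D}⁺ = {D, E}, so {D} is not a superkey.
D -> E has non-prime {E} on the right and a non-superkey on the left, so 3NF fails.
{A} is a proper subset of the key {A, B}, and {A}⁺ contains the non-prime attributes {D, E} — a partial dependency, so 2NF is violated.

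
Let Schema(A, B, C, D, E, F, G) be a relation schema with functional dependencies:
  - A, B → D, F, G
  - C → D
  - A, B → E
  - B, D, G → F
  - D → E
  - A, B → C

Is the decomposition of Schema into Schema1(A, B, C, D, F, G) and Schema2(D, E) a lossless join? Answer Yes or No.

The shared attributes are {D} and {D}⁺ = {D, E}.
Schema2 is contained in that closure, so Schema1 ∩ Schema2 → Schema2 holds and the join is lossless.

Yes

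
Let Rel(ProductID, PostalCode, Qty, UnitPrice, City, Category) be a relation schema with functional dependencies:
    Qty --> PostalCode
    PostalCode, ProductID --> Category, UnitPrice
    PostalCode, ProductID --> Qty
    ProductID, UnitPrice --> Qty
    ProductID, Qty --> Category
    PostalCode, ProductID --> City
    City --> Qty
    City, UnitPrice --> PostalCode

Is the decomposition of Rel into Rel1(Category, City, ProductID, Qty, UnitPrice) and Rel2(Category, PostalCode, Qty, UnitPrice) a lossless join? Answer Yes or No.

Rel1 ∩ Rel2 = {Category, Qty, UnitPrice}; its closure under F is {Category, PostalCode, Qty, UnitPrice}.
Since Rel2 ⊆ {Category, PostalCode, Qty, UnitPrice}, the intersection is a superkey of Rel2; the decomposition is lossless.

Yes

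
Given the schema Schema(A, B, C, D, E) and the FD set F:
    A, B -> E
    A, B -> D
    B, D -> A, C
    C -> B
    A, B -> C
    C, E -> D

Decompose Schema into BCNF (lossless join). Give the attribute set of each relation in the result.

{A, C, D, E}; {B, C}

Candidate keys of the original relation: {A, B}, {A, C}, {B, D}, {C, D}, {C, E}.
In {A, B, C, D, E}, {C} is not a superkey ({C}⁺ restricted to this set is {B, C}), so split on C -> B into {B, C} and {A, C, D, E}.
{B, C}: every determinant is a superkey — BCNF.
{A, C, D, E}: every determinant is a superkey — BCNF.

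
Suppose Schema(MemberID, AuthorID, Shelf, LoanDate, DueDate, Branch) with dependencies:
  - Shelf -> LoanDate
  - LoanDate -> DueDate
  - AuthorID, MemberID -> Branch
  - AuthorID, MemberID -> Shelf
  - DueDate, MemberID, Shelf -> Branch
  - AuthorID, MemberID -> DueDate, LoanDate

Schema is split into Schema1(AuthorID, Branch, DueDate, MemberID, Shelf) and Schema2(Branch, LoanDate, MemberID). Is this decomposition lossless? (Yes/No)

No

Schema1 ∩ Schema2 = {Branch, MemberID}; its closure under F is {Branch, MemberID}.
Neither Schema1 nor Schema2 is contained in that closure, so the decomposition is lossy.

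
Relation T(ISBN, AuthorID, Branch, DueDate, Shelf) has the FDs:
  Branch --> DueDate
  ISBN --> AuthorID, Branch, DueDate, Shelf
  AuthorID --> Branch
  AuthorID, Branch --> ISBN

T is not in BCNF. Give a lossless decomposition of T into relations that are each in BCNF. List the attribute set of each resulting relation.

Candidate keys of the original relation: {AuthorID}, {ISBN}.
In {AuthorID, Branch, DueDate, ISBN, Shelf}, {Branch} is not a superkey ({Branch}⁺ restricted to this set is {Branch, DueDate}), so split on Branch --> DueDate into {Branch, DueDate} and {AuthorID, Branch, ISBN, Shelf}.
{Branch, DueDate}: every determinant is a superkey — BCNF.
{AuthorID, Branch, ISBN, Shelf}: every determinant is a superkey — BCNF.

{AuthorID, Branch, ISBN, Shelf}; {Branch, DueDate}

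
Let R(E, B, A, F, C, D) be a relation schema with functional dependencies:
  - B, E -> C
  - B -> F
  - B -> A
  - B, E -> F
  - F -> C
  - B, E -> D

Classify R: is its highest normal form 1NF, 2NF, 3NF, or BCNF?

1NF

Candidate key: {B, E}. Prime attributes: {B, E}.
For B -> F we have {B}⁺ = {A, B, C, F}; {B} is not a superkey, so BCNF fails.
B -> F determines the non-prime attribute {F} from a non-superkey — 3NF is violated.
Since {B} ⊂ {B, E} and {B}⁺ ⊇ {A, C, F} with {A, C, F} non-prime, there is a partial dependency; 2NF fails.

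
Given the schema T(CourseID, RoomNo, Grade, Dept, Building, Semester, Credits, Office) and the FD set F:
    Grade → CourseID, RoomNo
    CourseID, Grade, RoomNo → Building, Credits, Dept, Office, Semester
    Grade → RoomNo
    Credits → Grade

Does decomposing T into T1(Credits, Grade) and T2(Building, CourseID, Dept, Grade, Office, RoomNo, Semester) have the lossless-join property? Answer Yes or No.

The shared attributes are {Grade} and {Grade}⁺ = {Building, CourseID, Credits, Dept, Grade, Office, RoomNo, Semester}.
This includes all of T1, so the common attributes are a superkey of T1 — the join is lossless.

Yes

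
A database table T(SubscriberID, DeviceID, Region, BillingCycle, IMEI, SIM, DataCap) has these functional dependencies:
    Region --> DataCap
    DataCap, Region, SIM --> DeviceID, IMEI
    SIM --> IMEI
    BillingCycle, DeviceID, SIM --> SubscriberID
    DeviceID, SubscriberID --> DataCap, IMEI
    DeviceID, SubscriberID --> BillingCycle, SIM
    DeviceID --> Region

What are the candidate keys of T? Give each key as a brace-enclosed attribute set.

{BillingCycle, DeviceID, SIM}, {BillingCycle, Region, SIM}, {DeviceID, SubscriberID}, {Region, SIM, SubscriberID}

{DeviceID, SubscriberID}⁺ = {BillingCycle, DataCap, DeviceID, IMEI, Region, SIM, SubscriberID}, which is every attribute, so {DeviceID, SubscriberID} is a candidate key.
{BillingCycle, DeviceID, SIM}⁺ = {BillingCycle, DataCap, DeviceID, IMEI, Region, SIM, SubscriberID}, which is every attribute, so {BillingCycle, DeviceID, SIM} is a candidate key.
{BillingCycle, Region, SIM}⁺ = {BillingCycle, DataCap, DeviceID, IMEI, Region, SIM, SubscriberID}, which is every attribute, so {BillingCycle, Region, SIM} is a candidate key.
{Region, SIM, SubscriberID}⁺ = {BillingCycle, DataCap, DeviceID, IMEI, Region, SIM, SubscriberID}, which is every attribute, so {Region, SIM, SubscriberID} is a candidate key.
These are minimal and exhaustive — every other superkey contains one of them.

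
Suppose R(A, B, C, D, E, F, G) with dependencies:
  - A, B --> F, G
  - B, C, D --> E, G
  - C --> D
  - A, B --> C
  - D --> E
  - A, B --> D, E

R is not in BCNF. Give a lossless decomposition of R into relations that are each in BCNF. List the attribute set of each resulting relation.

{A, B, C, F}; {B, C, G}; {C, D}; {D, E}

Candidate key of the original relation: {A, B}.
{A, B, C, D, E, F, G}: {B, C, D} determines {B, C, D, E, G} here but is not a superkey — split on B, C, D --> E, G, giving {B, C, D, E, G} and {A, B, C, D, F}.
{B, C, D, E, G}: {C} determines {C, D, E} here but is not a superkey — split on C --> D, E, giving {C, D, E} and {B, C, G}.
{C, D, E}: {D} determines {D, E} here but is not a superkey — split on D --> E, giving {D, E} and {C, D}.
{D, E}: every determinant is a superkey — BCNF.
{C, D}: every determinant is a superkey — BCNF.
{B, C, G}: every determinant is a superkey — BCNF.
{A, B, C, D, F}: {C} determines {C, D} here but is not a superkey — split on C --> D, giving {C, D} and {A, B, C, F}.
{C, D}: every determinant is a superkey — BCNF.
{A, B, C, F}: every determinant is a superkey — BCNF.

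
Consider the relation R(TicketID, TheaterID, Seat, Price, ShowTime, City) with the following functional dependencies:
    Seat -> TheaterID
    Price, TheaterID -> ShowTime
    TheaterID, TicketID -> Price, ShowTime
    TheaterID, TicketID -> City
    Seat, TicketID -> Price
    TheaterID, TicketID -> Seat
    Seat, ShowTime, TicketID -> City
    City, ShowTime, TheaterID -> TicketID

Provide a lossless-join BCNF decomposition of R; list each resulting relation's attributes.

{City, Price, Seat, TicketID}; {Price, Seat, ShowTime}; {Seat, TheaterID}

Candidate keys of the original relation: {City, Price, Seat}, {City, Price, TheaterID}, {City, Seat, ShowTime}, {City, ShowTime, TheaterID}, {Seat, TicketID}, {TheaterID, TicketID}.
Within {City, Price, Seat, ShowTime, TheaterID, TicketID}: {Seat}⁺ ∩ {City, Price, Seat, ShowTime, TheaterID, TicketID} = {Seat, TheaterID}, not the whole set, so Seat -> TheaterID violates BCNF; decompose into {Seat, TheaterID} and {City, Price, Seat, ShowTime, TicketID}.
{Seat, TheaterID}: every determinant is a superkey — BCNF.
Within {City, Price, Seat, ShowTime, TicketID}: {Price, Seat}⁺ ∩ {City, Price, Seat, ShowTime, TicketID} = {Price, Seat, ShowTime}, not the whole set, so Price, Seat -> ShowTime violates BCNF; decompose into {Price, Seat, ShowTime} and {City, Price, Seat, TicketID}.
{Price, Seat, ShowTime}: every determinant is a superkey — BCNF.
{City, Price, Seat, TicketID}: every determinant is a superkey — BCNF.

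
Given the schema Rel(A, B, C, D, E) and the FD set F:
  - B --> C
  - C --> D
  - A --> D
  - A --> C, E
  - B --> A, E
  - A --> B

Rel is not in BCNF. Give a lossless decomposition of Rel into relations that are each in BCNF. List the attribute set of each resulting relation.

Candidate keys of the original relation: {A}, {B}.
{A, B, C, D, E}: {C} determines {C, D} here but is not a superkey — split on C --> D, giving {C, D} and {A, B, C, E}.
{C, D} has no BCNF violation.
{A, B, C, E} has no BCNF violation.

{A, B, C, E}; {C, D}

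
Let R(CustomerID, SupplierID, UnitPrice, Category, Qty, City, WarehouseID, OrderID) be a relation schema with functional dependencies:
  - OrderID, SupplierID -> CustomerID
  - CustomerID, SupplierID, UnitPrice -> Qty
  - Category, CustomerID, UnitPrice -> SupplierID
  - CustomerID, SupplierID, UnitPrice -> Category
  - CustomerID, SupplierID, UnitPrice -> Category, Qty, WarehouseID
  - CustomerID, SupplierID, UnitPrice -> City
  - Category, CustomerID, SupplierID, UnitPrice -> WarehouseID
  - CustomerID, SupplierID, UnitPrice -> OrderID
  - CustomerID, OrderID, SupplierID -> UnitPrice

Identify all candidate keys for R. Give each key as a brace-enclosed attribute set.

Closure of {OrderID, SupplierID} is {Category, City, CustomerID, OrderID, Qty, SupplierID, UnitPrice, WarehouseID}, the whole schema; {OrderID, SupplierID} is a candidate key.
Closure of {Category, CustomerID, UnitPrice} is {Category, City, CustomerID, OrderID, Qty, SupplierID, UnitPrice, WarehouseID}, the whole schema; {Category, CustomerID, UnitPrice} is a candidate key.
Closure of {CustomerID, SupplierID, UnitPrice} is {Category, City, CustomerID, OrderID, Qty, SupplierID, UnitPrice, WarehouseID}, the whole schema; {CustomerID, SupplierID, UnitPrice} is a candidate key.
These are minimal and exhaustive — every other superkey contains one of them.

{Category, CustomerID, UnitPrice}, {CustomerID, SupplierID, UnitPrice}, {OrderID, SupplierID}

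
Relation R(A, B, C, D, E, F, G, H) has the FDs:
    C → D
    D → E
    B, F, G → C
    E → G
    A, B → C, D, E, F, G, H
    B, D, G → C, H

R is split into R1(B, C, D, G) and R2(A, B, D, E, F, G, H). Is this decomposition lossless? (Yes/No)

Yes

R1 ∩ R2 = {B, D, G}; its closure under F is {B, C, D, E, G, H}.
R1 is contained in that closure, so R1 ∩ R2 → R1 holds and the join is lossless.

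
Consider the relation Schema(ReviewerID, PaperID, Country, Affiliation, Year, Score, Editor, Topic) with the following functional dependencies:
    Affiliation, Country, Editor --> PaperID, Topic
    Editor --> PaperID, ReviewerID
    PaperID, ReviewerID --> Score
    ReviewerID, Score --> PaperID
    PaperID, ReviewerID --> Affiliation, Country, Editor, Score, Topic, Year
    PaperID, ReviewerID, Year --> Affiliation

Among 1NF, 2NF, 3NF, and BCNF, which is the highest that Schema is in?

BCNF

Candidate keys: {Editor}, {PaperID, ReviewerID}, {ReviewerID, Score}. Prime attributes: {Editor, PaperID, ReviewerID, Score}.
Each dependency's left side is a superkey — BCNF holds.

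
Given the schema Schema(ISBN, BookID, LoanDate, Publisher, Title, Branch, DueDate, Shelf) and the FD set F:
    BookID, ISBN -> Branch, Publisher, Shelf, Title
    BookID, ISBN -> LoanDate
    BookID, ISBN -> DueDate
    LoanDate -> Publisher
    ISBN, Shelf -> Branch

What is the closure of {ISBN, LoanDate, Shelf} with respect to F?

{Branch, ISBN, LoanDate, Publisher, Shelf}

Start with {ISBN, LoanDate, Shelf}.
LoanDate -> Publisher applies; add {Publisher} → now {ISBN, LoanDate, Publisher, Shelf}.
ISBN, Shelf -> Branch applies; add {Branch} → now {Branch, ISBN, LoanDate, Publisher, Shelf}.
No further FD applies.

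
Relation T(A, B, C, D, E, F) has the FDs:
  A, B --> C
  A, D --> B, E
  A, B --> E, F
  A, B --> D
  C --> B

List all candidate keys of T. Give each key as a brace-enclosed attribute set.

{A, B}, {A, C}, {A, D}

{A} never appears on the right of any FD, so every key must include it.
Closure of {A, B} is {A, B, C, D, E, F}, the whole schema; {A, B} is a candidate key.
Closure of {A, C} is {A, B, C, D, E, F}, the whole schema; {A, C} is a candidate key.
Closure of {A, D} is {A, B, C, D, E, F}, the whole schema; {A, D} is a candidate key.
No proper subset of any of these is a key, and no other minimal superkey exists.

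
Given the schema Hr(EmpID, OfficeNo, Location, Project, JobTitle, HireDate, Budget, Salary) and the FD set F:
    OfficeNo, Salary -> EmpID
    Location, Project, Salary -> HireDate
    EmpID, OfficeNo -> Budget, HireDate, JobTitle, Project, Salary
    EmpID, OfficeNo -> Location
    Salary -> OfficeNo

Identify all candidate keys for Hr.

{Salary}⁺ = {Budget, EmpID, HireDate, JobTitle, Location, OfficeNo, Project, Salary}, which is every attribute, so {Salary} is a candidate key.
{EmpID, OfficeNo}⁺ = {Budget, EmpID, HireDate, JobTitle, Location, OfficeNo, Project, Salary}, which is every attribute, so {EmpID, OfficeNo} is a candidate key.
No proper subset of any of these is a key, and no other minimal superkey exists.

{EmpID, OfficeNo}, {Salary}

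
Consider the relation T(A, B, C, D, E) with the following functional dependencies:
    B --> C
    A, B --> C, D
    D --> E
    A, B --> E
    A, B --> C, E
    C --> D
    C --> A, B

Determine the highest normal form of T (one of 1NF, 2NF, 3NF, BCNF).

2NF

Candidate keys: {B}, {C}. Prime attributes: {B, C}.
D --> E: {D}⁺ = {D, E}, which is not all of the attributes, so the left side is not a superkey — BCNF is violated.
D --> E determines the non-prime attribute {E} from a non-superkey — 3NF is violated.
With only single-attribute keys there can be no partial dependency, so 2NF holds.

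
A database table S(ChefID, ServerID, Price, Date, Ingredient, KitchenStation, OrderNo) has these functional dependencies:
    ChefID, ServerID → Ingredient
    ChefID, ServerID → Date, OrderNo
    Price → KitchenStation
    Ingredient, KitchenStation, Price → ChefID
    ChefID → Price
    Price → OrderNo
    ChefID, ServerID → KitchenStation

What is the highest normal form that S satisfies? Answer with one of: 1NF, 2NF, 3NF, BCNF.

Candidate keys: {ChefID, ServerID}, {Ingredient, Price, ServerID}. Prime attributes: {ChefID, Ingredient, Price, ServerID}.
For Price → KitchenStation we have {Price}⁺ = {KitchenStation, OrderNo, Price}; {Price} is not a superkey, so BCNF fails.
Because {KitchenStation} is non-prime and the left side of Price → KitchenStation is not a superkey, the relation is not in 3NF.
Since {ChefID} ⊂ {ChefID, ServerID} and {ChefID}⁺ ⊇ {KitchenStation, OrderNo} with {KitchenStation, OrderNo} non-prime, there is a partial dependency; 2NF fails.

1NF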